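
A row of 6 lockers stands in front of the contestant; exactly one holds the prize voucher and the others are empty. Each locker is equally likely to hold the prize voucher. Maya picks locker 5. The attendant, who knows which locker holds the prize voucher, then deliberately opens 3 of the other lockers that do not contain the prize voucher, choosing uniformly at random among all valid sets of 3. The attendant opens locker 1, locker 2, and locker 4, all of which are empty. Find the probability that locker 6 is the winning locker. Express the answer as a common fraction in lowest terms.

5/12

Condition on the true location of the prize voucher.
If it is in any of lockers 1, 2, and 4 (prior 1/6 each): that locker was opened and seen not to hold the prize — ruled out; weight (1/6)·0 = 0 each.
If it is in either of lockers 3 and 6 (prior 1/6 each): the attendant has 4 equally likely choices, so probability 1/4; weight (1/6)·(1/4) = 1/24 each.
If it is in locker 5 (prior 1/6): the attendant has 10 equally likely choices, so probability 1/10; weight (1/6)·(1/10) = 1/60.
The weights sum to 1/10.
So P(the prize voucher in locker 6 | the attendant opened locker 1, locker 2, and locker 4) = (1/24) / (1/10) = 5/12.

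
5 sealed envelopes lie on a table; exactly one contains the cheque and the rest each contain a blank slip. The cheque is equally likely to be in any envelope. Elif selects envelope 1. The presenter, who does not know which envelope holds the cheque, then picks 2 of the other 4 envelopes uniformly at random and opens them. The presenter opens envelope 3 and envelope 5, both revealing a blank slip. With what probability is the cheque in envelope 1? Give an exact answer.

Consider each possible location of the cheque in turn.
If it is in any of envelopes 1, 2, and 4 (prior 1/5 each): the presenter picks exactly this set with probability 1/6 regardless, and none is the prize; weight (1/5)·(1/6) = 1/30 each.
If it is in either of envelopes 3 and 5 (prior 1/5 each): that envelope was opened and seen not to hold the prize — ruled out; weight (1/5)·0 = 0 each.
The weights sum to 1/10.
So P(the cheque in envelope 1 | the presenter opened envelope 3 and envelope 5) = (1/30) / (1/10) = 1/3.

1/3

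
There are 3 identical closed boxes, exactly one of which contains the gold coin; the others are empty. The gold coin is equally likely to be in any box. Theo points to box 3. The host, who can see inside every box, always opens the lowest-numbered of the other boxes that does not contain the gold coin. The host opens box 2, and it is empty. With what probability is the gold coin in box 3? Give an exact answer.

0

Apply Bayes' rule, conditioning on where the gold coin actually is.
If it is in box 1 (prior 1/3): box 2 is the lowest-numbered option available, probability 1; weight (1/3)·1 = 1/3.
If it is in box 2 (prior 1/3): the host opened box 2, so this case is ruled out; weight (1/3)·0 = 0.
If it is in box 3 (prior 1/3): the host would have opened box 1 instead, probability 0; weight (1/3)·0 = 0.
The weights sum to 1/3.
So P(the gold coin in box 3 | the host opened box 2) = 0 / (1/3) = 0.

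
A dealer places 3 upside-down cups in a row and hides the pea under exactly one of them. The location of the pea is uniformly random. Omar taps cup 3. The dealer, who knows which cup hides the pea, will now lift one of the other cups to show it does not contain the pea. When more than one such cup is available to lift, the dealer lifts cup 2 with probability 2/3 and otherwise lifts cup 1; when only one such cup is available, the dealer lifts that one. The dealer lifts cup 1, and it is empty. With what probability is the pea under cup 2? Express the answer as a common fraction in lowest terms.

Condition on the true location of the pea.
If it is under cup 1 (prior 1/3): the dealer opened cup 1, so this case is ruled out; weight (1/3)·0 = 0.
If it is under cup 2 (prior 1/3): only cup 1 is available, probability 1; weight (1/3)·1 = 1/3.
If it is under cup 3 (prior 1/3): cup 2 is available but not opened, probability 1/3; weight (1/3)·(1/3) = 1/9.
The weights sum to 4/9.
So P(the pea under cup 2 | the dealer opened cup 1) = (1/3) / (4/9) = 3/4.

3/4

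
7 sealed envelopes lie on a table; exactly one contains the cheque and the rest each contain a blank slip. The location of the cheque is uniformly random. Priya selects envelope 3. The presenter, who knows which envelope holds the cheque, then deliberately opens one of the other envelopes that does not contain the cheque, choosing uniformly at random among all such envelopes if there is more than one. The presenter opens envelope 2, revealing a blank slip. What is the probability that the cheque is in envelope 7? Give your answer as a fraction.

6/35

Condition on the true location of the cheque.
If it is in any of envelopes 1, 4, 5, 6, and 7 (prior 1/7 each): the presenter has 5 equally likely choices, so probability 1/5; weight (1/7)·(1/5) = 1/35 each.
If it is in envelope 2 (prior 1/7): the presenter opened envelope 2, so this case is ruled out; weight (1/7)·0 = 0.
If it is in envelope 3 (prior 1/7): the presenter has 6 equally likely choices, so probability 1/6; weight (1/7)·(1/6) = 1/42.
The weights sum to 1/6.
So P(the cheque in envelope 7 | the presenter opened envelope 2) = (1/35) / (1/6) = 6/35.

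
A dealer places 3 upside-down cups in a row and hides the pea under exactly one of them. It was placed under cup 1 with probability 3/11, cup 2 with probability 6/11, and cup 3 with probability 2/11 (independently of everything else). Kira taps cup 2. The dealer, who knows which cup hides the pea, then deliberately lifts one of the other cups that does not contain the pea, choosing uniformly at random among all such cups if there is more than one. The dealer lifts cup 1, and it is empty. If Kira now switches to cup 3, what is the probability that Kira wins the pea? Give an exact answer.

Consider each possible location of the pea in turn.
If it is under cup 1 (prior 3/11): the dealer opened cup 1, so this case is ruled out; weight (3/11)·0 = 0.
If it is under cup 2 (prior 6/11): the dealer has 2 equally likely choices, so probability 1/2; weight (6/11)·(1/2) = 3/11.
If it is under cup 3 (prior 2/11): the dealer has no choice, probability 1; weight (2/11)·1 = 2/11.
The weights sum to 5/11.
So P(the pea under cup 3 | the dealer opened cup 1) = (2/11) / (5/11) = 2/5.

2/5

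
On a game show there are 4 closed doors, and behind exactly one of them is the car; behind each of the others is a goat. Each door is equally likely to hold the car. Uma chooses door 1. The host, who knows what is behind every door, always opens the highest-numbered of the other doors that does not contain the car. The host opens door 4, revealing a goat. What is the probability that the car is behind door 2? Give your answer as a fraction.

1/3

Consider each possible location of the car in turn.
If it is behind any of doors 1, 2, and 3 (prior 1/4 each): door 4 is the highest-numbered option available, probability 1; weight (1/4)·1 = 1/4 each.
If it is behind door 4 (prior 1/4): the host opened door 4, so this case is ruled out; weight (1/4)·0 = 0.
The weights sum to 3/4.
So P(the car behind door 2 | the host opened door 4) = (1/4) / (3/4) = 1/3.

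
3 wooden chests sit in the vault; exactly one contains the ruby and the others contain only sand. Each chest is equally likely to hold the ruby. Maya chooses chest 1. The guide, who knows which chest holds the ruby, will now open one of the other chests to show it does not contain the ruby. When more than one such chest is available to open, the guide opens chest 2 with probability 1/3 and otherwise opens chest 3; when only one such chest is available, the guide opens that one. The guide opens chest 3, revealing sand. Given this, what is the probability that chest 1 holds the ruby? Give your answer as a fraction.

2/5

Apply Bayes' rule, conditioning on where the ruby actually is.
If it is in chest 1 (prior 1/3): chest 2 is available but not opened, probability 2/3; weight (1/3)·(2/3) = 2/9.
If it is in chest 2 (prior 1/3): only chest 3 is available, probability 1; weight (1/3)·1 = 1/3.
If it is in chest 3 (prior 1/3): the guide opened chest 3, so this case is ruled out; weight (1/3)·0 = 0.
The weights sum to 5/9.
So P(the ruby in chest 1 | the guide opened chest 3) = (2/9) / (5/9) = 2/5.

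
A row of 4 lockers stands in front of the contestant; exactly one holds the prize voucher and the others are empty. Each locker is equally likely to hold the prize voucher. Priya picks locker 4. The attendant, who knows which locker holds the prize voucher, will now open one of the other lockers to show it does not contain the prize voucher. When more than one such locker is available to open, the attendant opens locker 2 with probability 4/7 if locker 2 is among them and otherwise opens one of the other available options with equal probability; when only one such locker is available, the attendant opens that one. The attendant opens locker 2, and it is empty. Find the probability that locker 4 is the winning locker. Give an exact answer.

1/3

Apply Bayes' rule, conditioning on where the prize voucher actually is.
If it is in any of lockers 1, 3, and 4 (prior 1/4 each): locker 2 is available, opened with probability 4/7; weight (1/4)·(4/7) = 1/7 each.
If it is in locker 2 (prior 1/4): the attendant opened locker 2, so this case is ruled out; weight (1/4)·0 = 0.
The weights sum to 3/7.
So P(the prize voucher in locker 4 | the attendant opened locker 2) = (1/7) / (3/7) = 1/3.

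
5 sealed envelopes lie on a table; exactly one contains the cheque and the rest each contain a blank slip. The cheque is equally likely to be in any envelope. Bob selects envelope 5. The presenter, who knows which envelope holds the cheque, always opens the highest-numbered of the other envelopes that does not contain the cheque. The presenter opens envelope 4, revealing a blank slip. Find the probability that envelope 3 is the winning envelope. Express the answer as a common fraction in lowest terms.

Apply Bayes' rule, conditioning on where the cheque actually is.
If it is in any of envelopes 1, 2, 3, and 5 (prior 1/5 each): envelope 4 is the highest-numbered option available, probability 1; weight (1/5)·1 = 1/5 each.
If it is in envelope 4 (prior 1/5): the presenter opened envelope 4, so this case is ruled out; weight (1/5)·0 = 0.
The weights sum to 4/5.
So P(the cheque in envelope 3 | the presenter opened envelope 4) = (1/5) / (4/5) = 1/4.

1/4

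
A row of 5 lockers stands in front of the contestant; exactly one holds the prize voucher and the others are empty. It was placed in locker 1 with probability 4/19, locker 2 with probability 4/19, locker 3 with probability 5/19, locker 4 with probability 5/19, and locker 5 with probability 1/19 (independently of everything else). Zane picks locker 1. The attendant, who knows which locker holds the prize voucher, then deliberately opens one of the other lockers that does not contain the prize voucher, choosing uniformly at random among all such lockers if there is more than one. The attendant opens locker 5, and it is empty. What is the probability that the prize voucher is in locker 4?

5/17

Apply Bayes' rule, conditioning on where the prize voucher actually is.
If it is in locker 1 (prior 4/19): the attendant has 4 equally likely choices, so probability 1/4; weight (4/19)·(1/4) = 1/19.
If it is in locker 2 (prior 4/19): the attendant has 3 equally likely choices, so probability 1/3; weight (4/19)·(1/3) = 4/57.
If it is in either of lockers 3 and 4 (prior 5/19 each): the attendant has 3 equally likely choices, so probability 1/3; weight (5/19)·(1/3) = 5/57 each.
If it is in locker 5 (prior 1/19): the attendant opened locker 5, so this case is ruled out; weight (1/19)·0 = 0.
The weights sum to 17/57.
So P(the prize voucher in locker 4 | the attendant opened locker 5) = (5/57) / (17/57) = 5/17.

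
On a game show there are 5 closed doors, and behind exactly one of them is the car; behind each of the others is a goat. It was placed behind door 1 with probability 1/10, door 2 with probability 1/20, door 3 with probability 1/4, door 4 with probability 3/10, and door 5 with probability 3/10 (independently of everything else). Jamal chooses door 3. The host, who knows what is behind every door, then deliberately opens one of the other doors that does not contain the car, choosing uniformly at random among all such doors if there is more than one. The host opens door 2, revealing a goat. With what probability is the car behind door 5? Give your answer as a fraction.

Apply Bayes' rule, conditioning on where the car actually is.
If it is behind door 1 (prior 1/10): the host has 3 equally likely choices, so probability 1/3; weight (1/10)·(1/3) = 1/30.
If it is behind door 2 (prior 1/20): the host opened door 2, so this case is ruled out; weight (1/20)·0 = 0.
If it is behind door 3 (prior 1/4): the host has 4 equally likely choices, so probability 1/4; weight (1/4)·(1/4) = 1/16.
If it is behind either of doors 4 and 5 (prior 3/10 each): the host has 3 equally likely choices, so probability 1/3; weight (3/10)·(1/3) = 1/10 each.
The weights sum to 71/240.
So P(the car behind door 5 | the host opened door 2) = (1/10) / (71/240) = 24/71.

24/71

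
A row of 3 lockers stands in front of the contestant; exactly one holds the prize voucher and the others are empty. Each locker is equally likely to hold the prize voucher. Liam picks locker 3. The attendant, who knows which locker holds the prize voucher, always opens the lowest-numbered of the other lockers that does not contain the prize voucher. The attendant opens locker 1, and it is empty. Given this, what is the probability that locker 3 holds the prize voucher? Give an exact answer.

Consider each possible location of the prize voucher in turn.
If it is in locker 1 (prior 1/3): the attendant opened locker 1, so this case is ruled out; weight (1/3)·0 = 0.
If it is in either of lockers 2 and 3 (prior 1/3 each): locker 1 is the lowest-numbered option available, probability 1; weight (1/3)·1 = 1/3 each.
The weights sum to 2/3.
So P(the prize voucher in locker 3 | the attendant opened locker 1) = (1/3) / (2/3) = 1/2.

1/2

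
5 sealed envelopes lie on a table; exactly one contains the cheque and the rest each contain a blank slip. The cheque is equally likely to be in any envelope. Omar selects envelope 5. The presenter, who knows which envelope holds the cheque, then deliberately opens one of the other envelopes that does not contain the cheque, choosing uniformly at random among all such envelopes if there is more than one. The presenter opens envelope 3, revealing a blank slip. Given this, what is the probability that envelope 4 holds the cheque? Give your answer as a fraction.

Condition on the true location of the cheque.
If it is in any of envelopes 1, 2, and 4 (prior 1/5 each): the presenter has 3 equally likely choices, so probability 1/3; weight (1/5)·(1/3) = 1/15 each.
If it is in envelope 3 (prior 1/5): the presenter opened envelope 3, so this case is ruled out; weight (1/5)·0 = 0.
If it is in envelope 5 (prior 1/5): the presenter has 4 equally likely choices, so probability 1/4; weight (1/5)·(1/4) = 1/20.
The weights sum to 1/4.
So P(the cheque in envelope 4 | the presenter opened envelope 3) = (1/15) / (1/4) = 4/15.

4/15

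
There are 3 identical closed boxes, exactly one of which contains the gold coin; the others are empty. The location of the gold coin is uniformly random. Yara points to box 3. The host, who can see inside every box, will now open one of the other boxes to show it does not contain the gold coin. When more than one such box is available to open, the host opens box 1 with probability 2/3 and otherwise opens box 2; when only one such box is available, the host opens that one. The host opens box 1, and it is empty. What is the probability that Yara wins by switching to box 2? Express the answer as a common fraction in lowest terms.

3/5

Condition on the true location of the gold coin.
If it is in box 1 (prior 1/3): the host opened box 1, so this case is ruled out; weight (1/3)·0 = 0.
If it is in box 2 (prior 1/3): only box 1 is available, probability 1; weight (1/3)·1 = 1/3.
If it is in box 3 (prior 1/3): box 1 is available, opened with probability 2/3; weight (1/3)·(2/3) = 2/9.
The weights sum to 5/9.
So P(the gold coin in box 2 | the host opened box 1) = (1/3) / (5/9) = 3/5.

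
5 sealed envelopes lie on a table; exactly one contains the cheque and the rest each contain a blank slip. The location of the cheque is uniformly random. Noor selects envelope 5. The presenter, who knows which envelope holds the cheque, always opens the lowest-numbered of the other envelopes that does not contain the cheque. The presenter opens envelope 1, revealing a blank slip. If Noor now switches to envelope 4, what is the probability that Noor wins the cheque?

1/4

Consider each possible location of the cheque in turn.
If it is in envelope 1 (prior 1/5): the presenter opened envelope 1, so this case is ruled out; weight (1/5)·0 = 0.
If it is in any of envelopes 2, 3, 4, and 5 (prior 1/5 each): envelope 1 is the lowest-numbered option available, probability 1; weight (1/5)·1 = 1/5 each.
The weights sum to 4/5.
So P(the cheque in envelope 4 | the presenter opened envelope 1) = (1/5) / (4/5) = 1/4.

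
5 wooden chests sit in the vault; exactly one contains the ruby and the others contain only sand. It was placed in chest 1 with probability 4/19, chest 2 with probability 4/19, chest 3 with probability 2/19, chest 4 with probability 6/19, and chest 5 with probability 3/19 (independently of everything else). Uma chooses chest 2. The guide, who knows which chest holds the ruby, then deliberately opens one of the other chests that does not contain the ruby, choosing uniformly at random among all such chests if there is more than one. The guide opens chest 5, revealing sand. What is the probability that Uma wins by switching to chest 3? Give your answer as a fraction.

2/15

Condition on the true location of the ruby.
If it is in chest 1 (prior 4/19): the guide has 3 equally likely choices, so probability 1/3; weight (4/19)·(1/3) = 4/57.
If it is in chest 2 (prior 4/19): the guide has 4 equally likely choices, so probability 1/4; weight (4/19)·(1/4) = 1/19.
If it is in chest 3 (prior 2/19): the guide has 3 equally likely choices, so probability 1/3; weight (2/19)·(1/3) = 2/57.
If it is in chest 4 (prior 6/19): the guide has 3 equally likely choices, so probability 1/3; weight (6/19)·(1/3) = 2/19.
If it is in chest 5 (prior 3/19): the guide opened chest 5, so this case is ruled out; weight (3/19)·0 = 0.
The weights sum to 5/19.
So P(the ruby in chest 3 | the guide opened chest 5) = (2/57) / (5/19) = 2/15.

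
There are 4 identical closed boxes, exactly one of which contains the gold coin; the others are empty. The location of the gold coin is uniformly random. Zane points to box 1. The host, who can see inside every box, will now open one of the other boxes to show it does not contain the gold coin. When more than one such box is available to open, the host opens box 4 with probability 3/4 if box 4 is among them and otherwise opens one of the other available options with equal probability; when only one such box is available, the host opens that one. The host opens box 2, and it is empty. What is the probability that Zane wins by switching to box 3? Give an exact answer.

Apply Bayes' rule, conditioning on where the gold coin actually is.
If it is in box 1 (prior 1/4): box 4 is available but not opened; box 2 gets probability (1 − 3/4)/2 = 1/8; weight (1/4)·(1/8) = 1/32.
If it is in box 2 (prior 1/4): the host opened box 2, so this case is ruled out; weight (1/4)·0 = 0.
If it is in box 3 (prior 1/4): box 4 is available but not opened, probability 1/4; weight (1/4)·(1/4) = 1/16.
If it is in box 4 (prior 1/4): box 4 holds the prize so is unavailable; the host chooses uniformly among the 2 others, probability 1/2; weight (1/4)·(1/2) = 1/8.
The weights sum to 7/32.
So P(the gold coin in box 3 | the host opened box 2) = (1/16) / (7/32) = 2/7.

2/7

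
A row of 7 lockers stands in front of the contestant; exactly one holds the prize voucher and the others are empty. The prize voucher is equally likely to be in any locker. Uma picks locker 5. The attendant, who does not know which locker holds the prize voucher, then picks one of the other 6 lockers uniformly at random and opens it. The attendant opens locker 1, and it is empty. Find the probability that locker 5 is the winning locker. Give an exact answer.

Because the attendant chose which locker to open without knowing where the prize voucher is, the choice is independent of the prize location. Learning that locker 1 does not hold the prize voucher simply rules out that one location and leaves the remaining 6 lockers still equally likely by symmetry.
So P(the prize voucher in locker 5) = 1/6.

1/6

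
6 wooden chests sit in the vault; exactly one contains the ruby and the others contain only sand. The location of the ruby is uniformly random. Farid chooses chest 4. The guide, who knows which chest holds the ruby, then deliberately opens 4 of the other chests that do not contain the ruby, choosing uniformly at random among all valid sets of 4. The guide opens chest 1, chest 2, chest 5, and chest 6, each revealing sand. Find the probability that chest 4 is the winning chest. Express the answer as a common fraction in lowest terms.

1/6

Condition on the true location of the ruby.
If it is in any of chests 1, 2, 5, and 6 (prior 1/6 each): that chest was opened and seen not to hold the prize — ruled out; weight (1/6)·0 = 0 each.
If it is in chest 3 (prior 1/6): the guide has no choice, probability 1; weight (1/6)·1 = 1/6.
If it is in chest 4 (prior 1/6): the guide has 5 equally likely choices, so probability 1/5; weight (1/6)·(1/5) = 1/30.
The weights sum to 1/5.
So P(the ruby in chest 4 | the guide opened chest 1, chest 2, chest 5, and chest 6) = (1/30) / (1/5) = 1/6.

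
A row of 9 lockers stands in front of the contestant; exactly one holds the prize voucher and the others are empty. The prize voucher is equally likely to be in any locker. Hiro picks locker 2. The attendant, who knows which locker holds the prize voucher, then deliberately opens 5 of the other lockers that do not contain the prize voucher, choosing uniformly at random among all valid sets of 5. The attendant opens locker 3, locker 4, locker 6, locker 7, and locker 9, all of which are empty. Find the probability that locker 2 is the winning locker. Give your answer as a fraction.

Apply Bayes' rule, conditioning on where the prize voucher actually is.
If it is in any of lockers 1, 5, and 8 (prior 1/9 each): the attendant has 21 equally likely choices, so probability 1/21; weight (1/9)·(1/21) = 1/189 each.
If it is in locker 2 (prior 1/9): the attendant has 56 equally likely choices, so probability 1/56; weight (1/9)·(1/56) = 1/504.
If it is in any of lockers 3, 4, 6, 7, and 9 (prior 1/9 each): that locker was opened and seen not to hold the prize — ruled out; weight (1/9)·0 = 0 each.
The weights sum to 1/56.
So P(the prize voucher in locker 2 | the attendant opened locker 3, locker 4, locker 6, locker 7, and locker 9) = (1/504) / (1/56) = 1/9.

1/9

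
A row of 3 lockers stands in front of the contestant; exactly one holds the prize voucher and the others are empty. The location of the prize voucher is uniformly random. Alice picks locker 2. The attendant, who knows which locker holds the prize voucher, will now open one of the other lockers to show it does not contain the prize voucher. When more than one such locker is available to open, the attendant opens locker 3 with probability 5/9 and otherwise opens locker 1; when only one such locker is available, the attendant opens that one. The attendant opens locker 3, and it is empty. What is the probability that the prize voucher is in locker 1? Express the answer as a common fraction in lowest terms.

9/14

Condition on the true location of the prize voucher.
If it is in locker 1 (prior 1/3): only locker 3 is available, probability 1; weight (1/3)·1 = 1/3.
If it is in locker 2 (prior 1/3): locker 3 is available, opened with probability 5/9; weight (1/3)·(5/9) = 5/27.
If it is in locker 3 (prior 1/3): the attendant opened locker 3, so this case is ruled out; weight (1/3)·0 = 0.
The weights sum to 14/27.
So P(the prize voucher in locker 1 | the attendant opened locker 3) = (1/3) / (14/27) = 9/14.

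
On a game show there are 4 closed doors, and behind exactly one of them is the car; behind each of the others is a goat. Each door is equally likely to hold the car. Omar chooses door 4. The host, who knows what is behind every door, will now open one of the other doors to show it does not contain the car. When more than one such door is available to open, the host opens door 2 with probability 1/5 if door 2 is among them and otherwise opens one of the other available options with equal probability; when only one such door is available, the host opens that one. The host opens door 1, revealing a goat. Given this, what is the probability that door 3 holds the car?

8/17

Consider each possible location of the car in turn.
If it is behind door 1 (prior 1/4): the host opened door 1, so this case is ruled out; weight (1/4)·0 = 0.
If it is behind door 2 (prior 1/4): door 2 holds the prize so is unavailable; the host chooses uniformly among the 2 others, probability 1/2; weight (1/4)·(1/2) = 1/8.
If it is behind door 3 (prior 1/4): door 2 is available but not opened, probability 4/5; weight (1/4)·(4/5) = 1/5.
If it is behind door 4 (prior 1/4): door 2 is available but not opened; door 1 gets probability (1 − 1/5)/2 = 2/5; weight (1/4)·(2/5) = 1/10.
The weights sum to 17/40.
So P(the car behind door 3 | the host opened door 1) = (1/5) / (17/40) = 8/17.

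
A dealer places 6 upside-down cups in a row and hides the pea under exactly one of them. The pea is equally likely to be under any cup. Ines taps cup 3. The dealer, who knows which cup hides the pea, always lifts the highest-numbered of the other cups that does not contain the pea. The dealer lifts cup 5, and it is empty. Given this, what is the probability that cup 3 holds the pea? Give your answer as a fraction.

Condition on the true location of the pea.
If it is under any of cups 1, 2, 3, and 4 (prior 1/6 each): the dealer would have opened cup 6 instead, probability 0; weight (1/6)·0 = 0 each.
If it is under cup 5 (prior 1/6): the dealer opened cup 5, so this case is ruled out; weight (1/6)·0 = 0.
If it is under cup 6 (prior 1/6): cup 5 is the highest-numbered option available, probability 1; weight (1/6)·1 = 1/6.
The weights sum to 1/6.
So P(the pea under cup 3 | the dealer opened cup 5) = 0 / (1/6) = 0.

0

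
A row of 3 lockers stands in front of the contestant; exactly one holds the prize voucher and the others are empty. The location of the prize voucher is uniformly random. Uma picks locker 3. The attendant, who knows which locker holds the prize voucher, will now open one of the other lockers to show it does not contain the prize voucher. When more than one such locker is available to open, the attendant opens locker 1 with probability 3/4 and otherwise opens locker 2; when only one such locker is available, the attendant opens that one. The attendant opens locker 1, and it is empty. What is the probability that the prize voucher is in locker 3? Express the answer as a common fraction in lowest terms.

3/7

Condition on the true location of the prize voucher.
If it is in locker 1 (prior 1/3): the attendant opened locker 1, so this case is ruled out; weight (1/3)·0 = 0.
If it is in locker 2 (prior 1/3): only locker 1 is available, probability 1; weight (1/3)·1 = 1/3.
If it is in locker 3 (prior 1/3): locker 1 is available, opened with probability 3/4; weight (1/3)·(3/4) = 1/4.
The weights sum to 7/12.
So P(the prize voucher in locker 3 | the attendant opened locker 1) = (1/4) / (7/12) = 3/7.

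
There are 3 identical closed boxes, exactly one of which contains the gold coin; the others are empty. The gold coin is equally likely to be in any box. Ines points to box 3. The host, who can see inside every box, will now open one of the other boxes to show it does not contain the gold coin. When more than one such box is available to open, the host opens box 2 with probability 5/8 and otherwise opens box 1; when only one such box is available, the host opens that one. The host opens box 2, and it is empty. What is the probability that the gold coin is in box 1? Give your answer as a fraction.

Condition on the true location of the gold coin.
If it is in box 1 (prior 1/3): only box 2 is available, probability 1; weight (1/3)·1 = 1/3.
If it is in box 2 (prior 1/3): the host opened box 2, so this case is ruled out; weight (1/3)·0 = 0.
If it is in box 3 (prior 1/3): box 2 is available, opened with probability 5/8; weight (1/3)·(5/8) = 5/24.
The weights sum to 13/24.
So P(the gold coin in box 1 | the host opened box 2) = (1/3) / (13/24) = 8/13.

8/13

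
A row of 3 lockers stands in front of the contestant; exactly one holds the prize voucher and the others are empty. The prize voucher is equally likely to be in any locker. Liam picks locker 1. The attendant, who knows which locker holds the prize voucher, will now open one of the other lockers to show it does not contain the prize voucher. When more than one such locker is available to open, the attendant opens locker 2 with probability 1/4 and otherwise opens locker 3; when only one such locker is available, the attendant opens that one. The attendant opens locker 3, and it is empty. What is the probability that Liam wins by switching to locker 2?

4/7

Apply Bayes' rule, conditioning on where the prize voucher actually is.
If it is in locker 1 (prior 1/3): locker 2 is available but not opened, probability 3/4; weight (1/3)·(3/4) = 1/4.
If it is in locker 2 (prior 1/3): only locker 3 is available, probability 1; weight (1/3)·1 = 1/3.
If it is in locker 3 (prior 1/3): the attendant opened locker 3, so this case is ruled out; weight (1/3)·0 = 0.
The weights sum to 7/12.
So P(the prize voucher in locker 2 | the attendant opened locker 3) = (1/3) / (7/12) = 4/7.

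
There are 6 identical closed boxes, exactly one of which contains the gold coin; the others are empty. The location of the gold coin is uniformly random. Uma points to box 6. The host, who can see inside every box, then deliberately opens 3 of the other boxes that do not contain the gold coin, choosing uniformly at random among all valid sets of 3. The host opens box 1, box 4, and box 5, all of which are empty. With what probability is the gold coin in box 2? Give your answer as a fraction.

5/12

Consider each possible location of the gold coin in turn.
If it is in any of boxes 1, 4, and 5 (prior 1/6 each): that box was opened and seen not to hold the prize — ruled out; weight (1/6)·0 = 0 each.
If it is in either of boxes 2 and 3 (prior 1/6 each): the host has 4 equally likely choices, so probability 1/4; weight (1/6)·(1/4) = 1/24 each.
If it is in box 6 (prior 1/6): the host has 10 equally likely choices, so probability 1/10; weight (1/6)·(1/10) = 1/60.
The weights sum to 1/10.
So P(the gold coin in box 2 | the host opened box 1, box 4, and box 5) = (1/24) / (1/10) = 5/12.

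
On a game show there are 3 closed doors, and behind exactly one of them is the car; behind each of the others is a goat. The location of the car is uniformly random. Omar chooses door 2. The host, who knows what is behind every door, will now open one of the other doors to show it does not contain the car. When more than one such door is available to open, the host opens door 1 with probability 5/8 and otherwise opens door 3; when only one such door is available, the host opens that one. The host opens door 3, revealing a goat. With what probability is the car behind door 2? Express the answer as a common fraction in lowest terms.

Apply Bayes' rule, conditioning on where the car actually is.
If it is behind door 1 (prior 1/3): only door 3 is available, probability 1; weight (1/3)·1 = 1/3.
If it is behind door 2 (prior 1/3): door 1 is available but not opened, probability 3/8; weight (1/3)·(3/8) = 1/8.
If it is behind door 3 (prior 1/3): the host opened door 3, so this case is ruled out; weight (1/3)·0 = 0.
The weights sum to 11/24.
So P(the car behind door 2 | the host opened door 3) = (1/8) / (11/24) = 3/11.

3/11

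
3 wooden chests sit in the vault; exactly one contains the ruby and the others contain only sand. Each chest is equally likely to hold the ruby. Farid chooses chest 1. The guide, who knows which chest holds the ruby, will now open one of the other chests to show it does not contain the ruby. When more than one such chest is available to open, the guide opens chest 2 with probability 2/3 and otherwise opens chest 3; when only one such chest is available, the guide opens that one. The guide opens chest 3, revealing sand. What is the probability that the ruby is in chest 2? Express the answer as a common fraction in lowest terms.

Apply Bayes' rule, conditioning on where the ruby actually is.
If it is in chest 1 (prior 1/3): chest 2 is available but not opened, probability 1/3; weight (1/3)·(1/3) = 1/9.
If it is in chest 2 (prior 1/3): only chest 3 is available, probability 1; weight (1/3)·1 = 1/3.
If it is in chest 3 (prior 1/3): the guide opened chest 3, so this case is ruled out; weight (1/3)·0 = 0.
The weights sum to 4/9.
So P(the ruby in chest 2 | the guide opened chest 3) = (1/3) / (4/9) = 3/4.

3/4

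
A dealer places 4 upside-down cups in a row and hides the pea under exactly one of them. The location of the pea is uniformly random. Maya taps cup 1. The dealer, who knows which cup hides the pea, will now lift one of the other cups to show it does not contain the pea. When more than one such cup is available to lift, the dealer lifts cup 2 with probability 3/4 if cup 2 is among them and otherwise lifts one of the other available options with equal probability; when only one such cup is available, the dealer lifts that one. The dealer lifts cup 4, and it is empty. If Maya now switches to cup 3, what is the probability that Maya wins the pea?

Apply Bayes' rule, conditioning on where the pea actually is.
If it is under cup 1 (prior 1/4): cup 2 is available but not opened; cup 4 gets probability (1 − 3/4)/2 = 1/8; weight (1/4)·(1/8) = 1/32.
If it is under cup 2 (prior 1/4): cup 2 holds the prize so is unavailable; the dealer chooses uniformly among the 2 others, probability 1/2; weight (1/4)·(1/2) = 1/8.
If it is under cup 3 (prior 1/4): cup 2 is available but not opened, probability 1/4; weight (1/4)·(1/4) = 1/16.
If it is under cup 4 (prior 1/4): the dealer opened cup 4, so this case is ruled out; weight (1/4)·0 = 0.
The weights sum to 7/32.
So P(the pea under cup 3 | the dealer opened cup 4) = (1/16) / (7/32) = 2/7.

2/7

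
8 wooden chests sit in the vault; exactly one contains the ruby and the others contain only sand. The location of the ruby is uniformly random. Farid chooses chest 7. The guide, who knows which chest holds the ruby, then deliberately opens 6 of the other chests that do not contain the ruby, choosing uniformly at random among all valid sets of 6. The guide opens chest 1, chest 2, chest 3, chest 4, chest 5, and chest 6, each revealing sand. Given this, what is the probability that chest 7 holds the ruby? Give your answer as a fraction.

1/8

Consider each possible location of the ruby in turn.
If it is in any of chests 1, 2, 3, 4, 5, and 6 (prior 1/8 each): that chest was opened and seen not to hold the prize — ruled out; weight (1/8)·0 = 0 each.
If it is in chest 7 (prior 1/8): the guide has 7 equally likely choices, so probability 1/7; weight (1/8)·(1/7) = 1/56.
If it is in chest 8 (prior 1/8): the guide has no choice, probability 1; weight (1/8)·1 = 1/8.
The weights sum to 1/7.
So P(the ruby in chest 7 | the guide opened chest 1, chest 2, chest 3, chest 4, chest 5, and chest 6) = (1/56) / (1/7) = 1/8.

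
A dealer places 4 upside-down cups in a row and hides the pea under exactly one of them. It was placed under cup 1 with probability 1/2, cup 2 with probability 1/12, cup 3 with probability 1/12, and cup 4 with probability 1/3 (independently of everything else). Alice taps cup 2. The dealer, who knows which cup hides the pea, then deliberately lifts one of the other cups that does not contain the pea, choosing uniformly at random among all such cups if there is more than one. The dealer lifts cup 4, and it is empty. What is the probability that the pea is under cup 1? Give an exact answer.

18/23

Consider each possible location of the pea in turn.
If it is under cup 1 (prior 1/2): the dealer has 2 equally likely choices, so probability 1/2; weight (1/2)·(1/2) = 1/4.
If it is under cup 2 (prior 1/12): the dealer has 3 equally likely choices, so probability 1/3; weight (1/12)·(1/3) = 1/36.
If it is under cup 3 (prior 1/12): the dealer has 2 equally likely choices, so probability 1/2; weight (1/12)·(1/2) = 1/24.
If it is under cup 4 (prior 1/3): the dealer opened cup 4, so this case is ruled out; weight (1/3)·0 = 0.
The weights sum to 23/72.
So P(the pea under cup 1 | the dealer opened cup 4) = (1/4) / (23/72) = 18/23.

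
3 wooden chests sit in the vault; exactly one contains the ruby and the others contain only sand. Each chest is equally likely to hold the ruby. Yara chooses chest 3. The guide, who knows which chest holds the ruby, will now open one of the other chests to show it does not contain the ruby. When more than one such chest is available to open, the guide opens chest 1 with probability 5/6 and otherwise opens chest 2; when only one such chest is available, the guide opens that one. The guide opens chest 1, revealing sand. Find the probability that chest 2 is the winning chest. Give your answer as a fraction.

6/11

Apply Bayes' rule, conditioning on where the ruby actually is.
If it is in chest 1 (prior 1/3): the guide opened chest 1, so this case is ruled out; weight (1/3)·0 = 0.
If it is in chest 2 (prior 1/3): only chest 1 is available, probability 1; weight (1/3)·1 = 1/3.
If it is in chest 3 (prior 1/3): chest 1 is available, opened with probability 5/6; weight (1/3)·(5/6) = 5/18.
The weights sum to 11/18.
So P(the ruby in chest 2 | the guide opened chest 1) = (1/3) / (11/18) = 6/11.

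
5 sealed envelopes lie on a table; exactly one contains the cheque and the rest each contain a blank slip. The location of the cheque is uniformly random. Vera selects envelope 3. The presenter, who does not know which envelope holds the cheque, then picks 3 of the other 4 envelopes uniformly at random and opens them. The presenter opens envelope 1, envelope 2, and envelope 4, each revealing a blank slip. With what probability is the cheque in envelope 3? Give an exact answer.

Because the presenter chose which envelopes to open without knowing where the cheque is, the choice is independent of the prize location. Learning that none of the 3 opened envelopes holds the cheque simply rules out those 3 locations and leaves the remaining 2 envelopes still equally likely by symmetry.
So P(the cheque in envelope 3) = 1/2.

1/2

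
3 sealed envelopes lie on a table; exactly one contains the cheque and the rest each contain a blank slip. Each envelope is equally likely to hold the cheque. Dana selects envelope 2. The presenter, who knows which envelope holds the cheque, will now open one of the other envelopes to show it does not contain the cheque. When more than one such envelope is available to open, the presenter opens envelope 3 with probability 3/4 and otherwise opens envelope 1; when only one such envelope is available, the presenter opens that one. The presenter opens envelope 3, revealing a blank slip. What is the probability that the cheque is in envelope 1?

4/7

Apply Bayes' rule, conditioning on where the cheque actually is.
If it is in envelope 1 (prior 1/3): only envelope 3 is available, probability 1; weight (1/3)·1 = 1/3.
If it is in envelope 2 (prior 1/3): envelope 3 is available, opened with probability 3/4; weight (1/3)·(3/4) = 1/4.
If it is in envelope 3 (prior 1/3): the presenter opened envelope 3, so this case is ruled out; weight (1/3)·0 = 0.
The weights sum to 7/12.
So P(the cheque in envelope 1 | the presenter opened envelope 3) = (1/3) / (7/12) = 4/7.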